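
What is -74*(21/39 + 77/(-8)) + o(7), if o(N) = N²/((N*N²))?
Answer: 244807/364 ≈ 672.55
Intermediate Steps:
o(N) = 1/N (o(N) = N²/(N³) = N²/N³ = 1/N)
-74*(21/39 + 77/(-8)) + o(7) = -74*(21/39 + 77/(-8)) + 1/7 = -74*(21*(1/39) + 77*(-⅛)) + ⅐ = -74*(7/13 - 77/8) + ⅐ = -74*(-945/104) + ⅐ = 34965/52 + ⅐ = 244807/364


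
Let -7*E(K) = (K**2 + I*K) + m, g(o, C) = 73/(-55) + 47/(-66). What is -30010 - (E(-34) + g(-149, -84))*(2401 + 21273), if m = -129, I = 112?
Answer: -1548866779/165 ≈ -9.3871e+6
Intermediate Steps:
g(o, C) = -673/330 (g(o, C) = 73*(-1/55) + 47*(-1/66) = -73/55 - 47/66 = -673/330)
E(K) = 129/7 - 16*K - K**2/7 (E(K) = -((K**2 + 112*K) - 129)/7 = -(-129 + K**2 + 112*K)/7 = 129/7 - 16*K - K**2/7)
-30010 - (E(-34) + g(-149, -84))*(2401 + 21273) = -30010 - ((129/7 - 16*(-34) - 1/7*(-34)**2) - 673/330)*(2401 + 21273) = -30010 - ((129/7 + 544 - 1/7*1156) - 673/330)*23674 = -30010 - ((129/7 + 544 - 1156/7) - 673/330)*23674 = -30010 - (2781/7 - 673/330)*23674 = -30010 - 913019*23674/2310 = -30010 - 1*1543915129/165 = -30010 - 1543915129/165 = -1548866779/165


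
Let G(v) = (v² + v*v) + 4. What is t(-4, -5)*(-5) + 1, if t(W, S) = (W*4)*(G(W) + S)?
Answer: 2481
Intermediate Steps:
G(v) = 4 + 2*v² (G(v) = (v² + v²) + 4 = 2*v² + 4 = 4 + 2*v²)
t(W, S) = 4*W*(4 + S + 2*W²) (t(W, S) = (W*4)*((4 + 2*W²) + S) = (4*W)*(4 + S + 2*W²) = 4*W*(4 + S + 2*W²))
t(-4, -5)*(-5) + 1 = (4*(-4)*(4 - 5 + 2*(-4)²))*(-5) + 1 = (4*(-4)*(4 - 5 + 2*16))*(-5) + 1 = (4*(-4)*(4 - 5 + 32))*(-5) + 1 = (4*(-4)*31)*(-5) + 1 = -496*(-5) + 1 = 2480 + 1 = 2481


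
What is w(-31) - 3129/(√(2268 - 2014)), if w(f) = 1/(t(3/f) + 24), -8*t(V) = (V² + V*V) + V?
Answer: 7688/184587 - 3129*√254/254 ≈ -196.29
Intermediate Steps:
t(V) = -V²/4 - V/8 (t(V) = -((V² + V*V) + V)/8 = -((V² + V²) + V)/8 = -(2*V² + V)/8 = -(V + 2*V²)/8 = -V²/4 - V/8)
w(f) = 1/(24 - 3*(1 + 6/f)/(8*f)) (w(f) = 1/(-3/f*(1 + 2*(3/f))/8 + 24) = 1/(-3/f*(1 + 6/f)/8 + 24) = 1/(-3*(1 + 6/f)/(8*f) + 24) = 1/(24 - 3*(1 + 6/f)/(8*f)))
w(-31) - 3129/(√(2268 - 2014)) = (8/3)*(-31)²/(-6 - 1*(-31) + 64*(-31)²) - 3129/(√(2268 - 2014)) = (8/3)*961/(-6 + 31 + 64*961) - 3129/(√254) = (8/3)*961/(-6 + 31 + 61504) - 3129*√254/254 = (8/3)*961/61529 - 3129*√254/254 = (8/3)*961*(1/61529) - 3129*√254/254 = 7688/184587 - 3129*√254/254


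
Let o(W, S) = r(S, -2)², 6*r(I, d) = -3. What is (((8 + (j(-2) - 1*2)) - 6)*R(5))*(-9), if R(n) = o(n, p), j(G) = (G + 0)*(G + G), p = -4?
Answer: -18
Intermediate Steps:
r(I, d) = -½ (r(I, d) = (⅙)*(-3) = -½)
j(G) = 2*G² (j(G) = G*(2*G) = 2*G²)
o(W, S) = ¼ (o(W, S) = (-½)² = ¼)
R(n) = ¼
(((8 + (j(-2) - 1*2)) - 6)*R(5))*(-9) = (((8 + (2*(-2)² - 1*2)) - 6)*(¼))*(-9) = (((8 + (2*4 - 2)) - 6)*(¼))*(-9) = (((8 + (8 - 2)) - 6)*(¼))*(-9) = (((8 + 6) - 6)*(¼))*(-9) = ((14 - 6)*(¼))*(-9) = (8*(¼))*(-9) = 2*(-9) = -18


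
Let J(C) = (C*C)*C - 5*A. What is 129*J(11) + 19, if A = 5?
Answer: 168493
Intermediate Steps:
J(C) = -25 + C**3 (J(C) = (C*C)*C - 5*5 = C**2*C - 25 = C**3 - 25 = -25 + C**3)
129*J(11) + 19 = 129*(-25 + 11**3) + 19 = 129*(-25 + 1331) + 19 = 129*1306 + 19 = 168474 + 19 = 168493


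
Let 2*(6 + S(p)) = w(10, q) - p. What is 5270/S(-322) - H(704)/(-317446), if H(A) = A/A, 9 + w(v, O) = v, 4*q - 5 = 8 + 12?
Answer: 3345881151/98725706 ≈ 33.891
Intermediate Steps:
q = 25/4 (q = 5/4 + (8 + 12)/4 = 5/4 + (¼)*20 = 5/4 + 5 = 25/4 ≈ 6.2500)
w(v, O) = -9 + v
S(p) = -11/2 - p/2 (S(p) = -6 + ((-9 + 10) - p)/2 = -6 + (1 - p)/2 = -6 + (½ - p/2) = -11/2 - p/2)
H(A) = 1
5270/S(-322) - H(704)/(-317446) = 5270/(-11/2 - ½*(-322)) - 1*1/(-317446) = 5270/(-11/2 + 161) - 1*(-1/317446) = 5270/(311/2) + 1/317446 = 5270*(2/311) + 1/317446 = 10540/311 + 1/317446 = 3345881151/98725706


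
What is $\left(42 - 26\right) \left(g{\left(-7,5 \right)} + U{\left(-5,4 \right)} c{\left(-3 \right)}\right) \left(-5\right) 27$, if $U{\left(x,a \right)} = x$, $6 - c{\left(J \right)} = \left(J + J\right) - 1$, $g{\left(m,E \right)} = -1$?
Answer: $142560$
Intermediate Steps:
$c{\left(J \right)} = 7 - 2 J$ ($c{\left(J \right)} = 6 - \left(\left(J + J\right) - 1\right) = 6 - \left(2 J - 1\right) = 6 - \left(-1 + 2 J\right) = 7 - 2 J$)
$\left(42 - 26\right) \left(g{\left(-7,5 \right)} + U{\left(-5,4 \right)} c{\left(-3 \right)}\right) \left(-5\right) 27 = \left(42 - 26\right) \left(-1 - 5 \left(7 - -6\right)\right) \left(-5\right) 27 = 16 \left(-1 - 5 \left(7 + 6\right)\right) \left(-5\right) 27 = 16 \left(-1 - 65\right) \left(-5\right) 27 = 16 \left(-66\right) \left(-5\right) 27 = \left(-1056\right) \left(-5\right) 27 = 5280 \cdot 27 = 142560$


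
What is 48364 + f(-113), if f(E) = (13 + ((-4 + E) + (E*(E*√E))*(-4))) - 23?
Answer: 48237 - 51076*I*√113 ≈ 48237.0 - 5.4295e+5*I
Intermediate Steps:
f(E) = -14 + E - 4*E^(5/2) (f(E) = (13 + ((-4 + E) + (E*E^(3/2))*(-4))) - 23 = (13 + ((-4 + E) + E^(5/2)*(-4))) - 23 = (13 + ((-4 + E) - 4*E^(5/2))) - 23 = (13 + (-4 + E - 4*E^(5/2))) - 23 = (9 + E - 4*E^(5/2)) - 23 = -14 + E - 4*E^(5/2))
48364 + f(-113) = 48364 + (-14 - 113 - 51076*I*√113) = 48364 + (-127 - 51076*I*√113) = 48237 - 51076*I*√113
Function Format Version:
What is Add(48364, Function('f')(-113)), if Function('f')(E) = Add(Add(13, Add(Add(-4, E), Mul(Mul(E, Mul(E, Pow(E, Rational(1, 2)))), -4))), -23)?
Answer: Add(48237, Mul(-51076, I, Pow(113, Rational(1, 2)))) ≈ Add(48237., Mul(-5.4295e+5, I))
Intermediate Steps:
Function('f')(E) = Add(-14, E, Mul(-4, Pow(E, Rational(5, 2)))) (Function('f')(E) = Add(Add(13, Add(Add(-4, E), Mul(Mul(E, Pow(E, Rational(3, 2))), -4))), -23) = Add(Add(13, Add(Add(-4, E), Mul(Pow(E, Rational(5, 2)), -4))), -23) = Add(Add(13, Add(Add(-4, E), Mul(-4, Pow(E, Rational(5, 2))))), -23) = Add(Add(13, Add(-4, E, Mul(-4, Pow(E, Rational(5, 2))))), -23) = Add(Add(9, E, Mul(-4, Pow(E, Rational(5, 2)))), -23) = Add(-14, E, Mul(-4, Pow(E, Rational(5, 2)))))
Add(48364, Function('f')(-113)) = Add(48364, Add(-14, -113, Mul(-4, Pow(-113, Rational(5, 2))))) = Add(48364, Add(-14, -113, Mul(-4, Mul(12769, I, Pow(113, Rational(1, 2)))))) = Add(48364, Add(-14, -113, Mul(-51076, I, Pow(113, Rational(1, 2))))) = Add(48364, Add(-127, Mul(-51076, I, Pow(113, Rational(1, 2))))) = Add(48237, Mul(-51076, I, Pow(113, Rational(1, 2))))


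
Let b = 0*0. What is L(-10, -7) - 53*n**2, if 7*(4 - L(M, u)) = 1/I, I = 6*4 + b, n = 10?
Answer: -889729/168 ≈ -5296.0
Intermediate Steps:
b = 0
I = 24 (I = 6*4 + 0 = 24 + 0 = 24)
L(M, u) = 671/168 (L(M, u) = 4 - 1/7/24 = 4 - 1/7*1/24 = 4 - 1/168 = 671/168)
L(-10, -7) - 53*n**2 = 671/168 - 53*10**2 = 671/168 - 53*100 = 671/168 - 5300 = -889729/168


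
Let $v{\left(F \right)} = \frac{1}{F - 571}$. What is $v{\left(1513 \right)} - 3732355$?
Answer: $- \frac{3515878409}{942} \approx -3.7324 \cdot 10^{6}$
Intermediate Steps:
$v{\left(F \right)} = \frac{1}{-571 + F}$
$v{\left(1513 \right)} - 3732355 = \frac{1}{-571 + 1513} - 3732355 = \frac{1}{942} - 3732355 = - \frac{3515878409}{942}$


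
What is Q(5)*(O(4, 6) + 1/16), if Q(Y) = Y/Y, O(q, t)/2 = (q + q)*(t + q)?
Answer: 2561/16 ≈ 160.06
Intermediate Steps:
O(q, t) = 4*q*(q + t) (O(q, t) = 2*((q + q)*(t + q)) = 2*((2*q)*(q + t)) = 2*(2*q*(q + t)) = 4*q*(q + t))
Q(Y) = 1
Q(5)*(O(4, 6) + 1/16) = 1*(4*4*(4 + 6) + 1/16) = 1*(4*4*10 + 1/16) = 1*(160 + 1/16) = 1*(2561/16) = 2561/16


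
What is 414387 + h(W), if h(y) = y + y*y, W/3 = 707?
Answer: 4915149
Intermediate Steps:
W = 2121 (W = 3*707 = 2121)
h(y) = y + y²
414387 + h(W) = 414387 + 2121*(1 + 2121) = 414387 + 2121*2122 = 414387 + 4500762 = 4915149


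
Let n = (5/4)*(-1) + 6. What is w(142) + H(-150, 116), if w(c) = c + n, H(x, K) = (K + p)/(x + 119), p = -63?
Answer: 17985/124 ≈ 145.04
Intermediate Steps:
H(x, K) = (-63 + K)/(119 + x) (H(x, K) = (K - 63)/(x + 119) = (-63 + K)/(119 + x))
n = 19/4 (n = (5*(¼))*(-1) + 6 = (5/4)*(-1) + 6 = -5/4 + 6 = 19/4 ≈ 4.7500)
w(c) = 19/4 + c (w(c) = c + 19/4 = 19/4 + c)
w(142) + H(-150, 116) = (19/4 + 142) + (-63 + 116)/(119 - 150) = 587/4 + 53/(-31) = 587/4 - 1/31*53 = 587/4 - 53/31 = 17985/124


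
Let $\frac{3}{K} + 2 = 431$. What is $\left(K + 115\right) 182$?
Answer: $\frac{230244}{11} \approx 20931.0$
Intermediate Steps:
$K = \frac{1}{143}$ ($K = \frac{3}{-2 + 431} = \frac{3}{429} = 3 \cdot \frac{1}{429} = \frac{1}{143} \approx 0.006993$)
$\left(K + 115\right) 182 = \left(\frac{1}{143} + 115\right) 182 = \frac{16446}{143} \cdot 182 = \frac{230244}{11}$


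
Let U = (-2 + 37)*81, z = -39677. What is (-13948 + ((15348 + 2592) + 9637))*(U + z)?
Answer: -502119618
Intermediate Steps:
U = 2835 (U = 35*81 = 2835)
(-13948 + ((15348 + 2592) + 9637))*(U + z) = (-13948 + ((15348 + 2592) + 9637))*(2835 - 39677) = (-13948 + (17940 + 9637))*(-36842) = (-13948 + 27577)*(-36842) = 13629*(-36842) = -502119618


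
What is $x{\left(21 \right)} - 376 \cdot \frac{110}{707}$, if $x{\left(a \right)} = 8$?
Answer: $- \frac{35704}{707} \approx -50.501$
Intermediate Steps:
$x{\left(21 \right)} - 376 \cdot \frac{110}{707} = 8 - 376 \cdot \frac{110}{707} = 8 - 376 \cdot 110 \cdot \frac{1}{707} = 8 - \frac{41360}{707} = - \frac{35704}{707}$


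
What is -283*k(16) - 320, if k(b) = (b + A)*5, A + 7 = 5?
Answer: -20130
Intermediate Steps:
A = -2 (A = -7 + 5 = -2)
k(b) = -10 + 5*b (k(b) = (b - 2)*5 = (-2 + b)*5 = -10 + 5*b)
-283*k(16) - 320 = -283*(-10 + 5*16) - 320 = -283*(-10 + 80) - 320 = -283*70 - 320 = -19810 - 320 = -20130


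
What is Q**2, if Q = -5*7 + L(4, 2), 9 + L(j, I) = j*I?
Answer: 1296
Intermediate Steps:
L(j, I) = -9 + I*j (L(j, I) = -9 + j*I = -9 + I*j)
Q = -36 (Q = -5*7 + (-9 + 2*4) = -35 + (-9 + 8) = -35 - 1 = -36)
Q**2 = (-36)**2 = 1296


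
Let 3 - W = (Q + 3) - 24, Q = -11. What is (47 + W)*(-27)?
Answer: -2214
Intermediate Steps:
W = 35 (W = 3 - ((-11 + 3) - 24) = 3 - (-8 - 24) = 3 - 1*(-32) = 3 + 32 = 35)
(47 + W)*(-27) = (47 + 35)*(-27) = 82*(-27) = -2214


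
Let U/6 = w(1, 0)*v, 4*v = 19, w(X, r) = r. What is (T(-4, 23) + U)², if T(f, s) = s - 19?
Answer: 16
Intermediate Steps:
T(f, s) = -19 + s
v = 19/4 (v = (¼)*19 = 19/4 ≈ 4.7500)
U = 0 (U = 6*(0*(19/4)) = 6*0 = 0)
(T(-4, 23) + U)² = ((-19 + 23) + 0)² = (4 + 0)² = 4² = 16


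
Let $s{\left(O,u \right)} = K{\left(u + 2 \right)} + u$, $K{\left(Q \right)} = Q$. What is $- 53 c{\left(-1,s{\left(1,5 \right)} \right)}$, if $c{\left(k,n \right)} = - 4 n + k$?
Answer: $2597$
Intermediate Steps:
$s{\left(O,u \right)} = 2 + 2 u$ ($s{\left(O,u \right)} = \left(u + 2\right) + u = \left(2 + u\right) + u = 2 + 2 u$)
$c{\left(k,n \right)} = k - 4 n$
$- 53 c{\left(-1,s{\left(1,5 \right)} \right)} = - 53 \left(-1 - 4 \left(2 + 2 \cdot 5\right)\right) = - 53 \left(-1 - 4 \left(2 + 10\right)\right) = - 53 \left(-1 - 48\right) = \left(-53\right) \left(-49\right) = 2597$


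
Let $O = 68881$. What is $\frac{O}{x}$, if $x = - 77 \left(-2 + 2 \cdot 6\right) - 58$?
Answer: $- \frac{68881}{828} \approx -83.19$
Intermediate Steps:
$x = -828$ ($x = - 77 \left(-2 + 12\right) - 58 = \left(-77\right) 10 - 58 = -770 - 58 = -828$)
$\frac{O}{x} = \frac{68881}{-828} = 68881 \left(- \frac{1}{828}\right) = - \frac{68881}{828}$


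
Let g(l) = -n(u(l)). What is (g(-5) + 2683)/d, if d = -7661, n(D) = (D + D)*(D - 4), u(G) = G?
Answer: -2593/7661 ≈ -0.33847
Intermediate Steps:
n(D) = 2*D*(-4 + D) (n(D) = (2*D)*(-4 + D) = 2*D*(-4 + D))
g(l) = -2*l*(-4 + l)
(g(-5) + 2683)/d = (2*(-5)*(4 - 1*(-5)) + 2683)/(-7661) = (2*(-5)*(4 + 5) + 2683)*(-1/7661) = (2*(-5)*9 + 2683)*(-1/7661) = (-90 + 2683)*(-1/7661) = 2593*(-1/7661) = -2593/7661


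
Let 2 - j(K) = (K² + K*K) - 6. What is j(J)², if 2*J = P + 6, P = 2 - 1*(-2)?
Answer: 1764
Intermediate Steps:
P = 4 (P = 2 + 2 = 4)
J = 5 (J = (4 + 6)/2 = (½)*10 = 5)
j(K) = 8 - 2*K² (j(K) = 2 - ((K² + K*K) - 6) = 2 - ((K² + K²) - 6) = 2 - (2*K² - 6) = 2 - (-6 + 2*K²) = 2 + (6 - 2*K²) = 8 - 2*K²)
j(J)² = (8 - 2*5²)² = (8 - 2*25)² = (8 - 50)² = (-42)² = 1764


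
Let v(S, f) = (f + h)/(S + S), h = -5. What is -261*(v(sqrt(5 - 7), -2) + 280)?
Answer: -73080 - 1827*I*sqrt(2)/4 ≈ -73080.0 - 645.94*I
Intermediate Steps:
v(S, f) = (-5 + f)/(2*S) (v(S, f) = (f - 5)/(S + S) = (-5 + f)/((2*S)) = (-5 + f)*(1/(2*S)) = (-5 + f)/(2*S))
-261*(v(sqrt(5 - 7), -2) + 280) = -261*((-5 - 2)/(2*(sqrt(5 - 7))) + 280) = -261*((1/2)*(-7)/sqrt(-2) + 280) = -261*((1/2)*(-7)/(I*sqrt(2)) + 280) = -261*((1/2)*(-I*sqrt(2)/2)*(-7) + 280) = -261*(7*I*sqrt(2)/4 + 280) = -261*(280 + 7*I*sqrt(2)/4) = -73080 - 1827*I*sqrt(2)/4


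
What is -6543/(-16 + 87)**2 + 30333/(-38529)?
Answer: -135001300/64741563 ≈ -2.0852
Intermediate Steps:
-6543/(-16 + 87)**2 + 30333/(-38529) = -6543/(71**2) + 30333*(-1/38529) = -6543/5041 - 10111/12843 = -135001300/64741563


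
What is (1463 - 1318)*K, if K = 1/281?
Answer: 145/281 ≈ 0.51601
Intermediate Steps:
K = 1/281 ≈ 0.0035587
(1463 - 1318)*K = (1463 - 1318)*(1/281) = 145*(1/281) = 145/281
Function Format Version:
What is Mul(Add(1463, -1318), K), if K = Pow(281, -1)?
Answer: Rational(145, 281) ≈ 0.51601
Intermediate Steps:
K = Rational(1, 281) ≈ 0.0035587
Mul(Add(1463, -1318), K) = Mul(Add(1463, -1318), Rational(1, 281)) = Mul(145, Rational(1, 281)) = Rational(145, 281)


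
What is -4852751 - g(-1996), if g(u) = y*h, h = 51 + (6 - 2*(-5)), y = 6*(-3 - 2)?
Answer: -4850741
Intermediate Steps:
y = -30 (y = 6*(-5) = -30)
h = 67 (h = 51 + (6 + 10) = 51 + 16 = 67)
g(u) = -2010 (g(u) = -30*67 = -2010)
-4852751 - g(-1996) = -4852751 - 1*(-2010) = -4852751 + 2010 = -4850741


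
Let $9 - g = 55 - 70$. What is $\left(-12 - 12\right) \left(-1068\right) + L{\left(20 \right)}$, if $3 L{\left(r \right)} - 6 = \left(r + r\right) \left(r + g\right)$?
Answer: $\frac{78662}{3} \approx 26221.0$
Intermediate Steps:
$g = 24$ ($g = 9 - \left(55 - 70\right) = 9 - -15 = 9 + 15 = 24$)
$L{\left(r \right)} = 2 + \frac{2 r \left(24 + r\right)}{3}$ ($L{\left(r \right)} = 2 + \frac{\left(r + r\right) \left(r + 24\right)}{3} = 2 + \frac{2 r \left(24 + r\right)}{3}$)
$\left(-12 - 12\right) \left(-1068\right) + L{\left(20 \right)} = \left(-12 - 12\right) \left(-1068\right) + \left(2 + 16 \cdot 20 + \frac{2 \cdot 20^{2}}{3}\right) = \left(-12 - 12\right) \left(-1068\right) + \left(2 + 320 + \frac{2}{3} \cdot 400\right) = \left(-24\right) \left(-1068\right) + \left(2 + 320 + \frac{800}{3}\right) = 25632 + \frac{1766}{3} = \frac{78662}{3}$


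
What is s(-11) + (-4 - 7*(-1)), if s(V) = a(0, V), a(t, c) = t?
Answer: 3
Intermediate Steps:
s(V) = 0
s(-11) + (-4 - 7*(-1)) = 0 + (-4 - 7*(-1)) = 0 + (-4 + 7) = 0 + 3 = 3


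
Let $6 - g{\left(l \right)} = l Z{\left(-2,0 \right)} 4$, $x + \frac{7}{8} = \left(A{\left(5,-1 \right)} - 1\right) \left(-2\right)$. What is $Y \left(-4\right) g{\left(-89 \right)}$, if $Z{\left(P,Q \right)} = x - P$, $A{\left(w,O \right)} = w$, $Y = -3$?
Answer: $-29298$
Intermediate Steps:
$x = - \frac{71}{8}$ ($x = - \frac{7}{8} + \left(5 - 1\right) \left(-2\right) = - \frac{7}{8} + 4 \left(-2\right) = - \frac{7}{8} - 8 = - \frac{71}{8} \approx -8.875$)
$Z{\left(P,Q \right)} = - \frac{71}{8} - P$
$g{\left(l \right)} = 6 + \frac{55 l}{2}$ ($g{\left(l \right)} = 6 - l \left(- \frac{71}{8} - -2\right) 4 = 6 - l \left(- \frac{71}{8} + 2\right) 4 = 6 - l \left(- \frac{55}{8}\right) 4 = 6 - - \frac{55 l}{8} \cdot 4 = 6 - - \frac{55 l}{2} = 6 + \frac{55 l}{2}$)
$Y \left(-4\right) g{\left(-89 \right)} = \left(-3\right) \left(-4\right) \left(6 + \frac{55}{2} \left(-89\right)\right) = 12 \left(6 - \frac{4895}{2}\right) = 12 \left(- \frac{4883}{2}\right) = -29298$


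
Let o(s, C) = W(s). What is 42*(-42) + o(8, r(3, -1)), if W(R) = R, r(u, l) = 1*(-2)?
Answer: -1756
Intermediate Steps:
r(u, l) = -2
o(s, C) = s
42*(-42) + o(8, r(3, -1)) = 42*(-42) + 8 = -1764 + 8 = -1756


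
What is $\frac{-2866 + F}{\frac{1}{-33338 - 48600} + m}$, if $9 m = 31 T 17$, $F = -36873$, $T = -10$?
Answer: $\frac{29305207638}{431813269} \approx 67.865$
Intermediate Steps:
$m = - \frac{5270}{9}$ ($m = \frac{31 \left(-10\right) 17}{9} = \frac{\left(-310\right) 17}{9} = \frac{1}{9} \left(-5270\right) = - \frac{5270}{9} \approx -585.56$)
$\frac{-2866 + F}{\frac{1}{-33338 - 48600} + m} = \frac{-2866 - 36873}{\frac{1}{-33338 - 48600} - \frac{5270}{9}} = - \frac{39739}{\frac{1}{-81938} - \frac{5270}{9}} = - \frac{39739}{- \frac{1}{81938} - \frac{5270}{9}} = - \frac{39739}{- \frac{431813269}{737442}} = \left(-39739\right) \left(- \frac{737442}{431813269}\right) = \frac{29305207638}{431813269}$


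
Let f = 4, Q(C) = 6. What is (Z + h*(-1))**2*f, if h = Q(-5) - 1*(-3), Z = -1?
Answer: 400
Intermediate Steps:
h = 9 (h = 6 - 1*(-3) = 6 + 3 = 9)
(Z + h*(-1))**2*f = (-1 + 9*(-1))**2*4 = (-1 - 9)**2*4 = (-10)**2*4 = 100*4 = 400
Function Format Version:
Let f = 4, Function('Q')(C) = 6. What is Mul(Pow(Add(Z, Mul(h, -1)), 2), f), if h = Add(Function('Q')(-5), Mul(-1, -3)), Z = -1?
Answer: 400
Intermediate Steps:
h = 9 (h = Add(6, Mul(-1, -3)) = Add(6, 3) = 9)
Mul(Pow(Add(Z, Mul(h, -1)), 2), f) = Mul(Pow(Add(-1, Mul(9, -1)), 2), 4) = Mul(Pow(Add(-1, -9), 2), 4) = Mul(Pow(-10, 2), 4) = Mul(100, 4) = 400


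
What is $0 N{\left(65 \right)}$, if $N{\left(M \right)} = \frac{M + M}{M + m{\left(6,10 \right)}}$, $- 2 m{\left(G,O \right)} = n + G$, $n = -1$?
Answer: $0$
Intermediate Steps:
$m{\left(G,O \right)} = \frac{1}{2} - \frac{G}{2}$ ($m{\left(G,O \right)} = - \frac{-1 + G}{2} = \frac{1}{2} - \frac{G}{2}$)
$N{\left(M \right)} = \frac{2 M}{- \frac{5}{2} + M}$ ($N{\left(M \right)} = \frac{M + M}{M + \left(\frac{1}{2} - 3\right)} = \frac{2 M}{M + \left(\frac{1}{2} - 3\right)} = \frac{2 M}{M - \frac{5}{2}} = \frac{2 M}{- \frac{5}{2} + M}$)
$0 N{\left(65 \right)} = 0 \cdot 4 \cdot 65 \frac{1}{-5 + 2 \cdot 65} = 0 \cdot 4 \cdot 65 \frac{1}{-5 + 130} = 0 \cdot 4 \cdot 65 \cdot \frac{1}{125} = 0 \cdot \frac{52}{25} = 0$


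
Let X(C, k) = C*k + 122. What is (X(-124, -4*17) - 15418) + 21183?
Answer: 14319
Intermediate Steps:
X(C, k) = 122 + C*k
(X(-124, -4*17) - 15418) + 21183 = ((122 - (-496)*17) - 15418) + 21183 = ((122 - 124*(-68)) - 15418) + 21183 = ((122 + 8432) - 15418) + 21183 = (8554 - 15418) + 21183 = -6864 + 21183 = 14319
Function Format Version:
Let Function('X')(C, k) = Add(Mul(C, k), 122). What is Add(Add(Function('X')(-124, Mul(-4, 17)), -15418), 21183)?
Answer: 14319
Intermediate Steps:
Function('X')(C, k) = Add(122, Mul(C, k))
Add(Add(Function('X')(-124, Mul(-4, 17)), -15418), 21183) = Add(Add(Add(122, Mul(-124, Mul(-4, 17))), -15418), 21183) = Add(Add(Add(122, Mul(-124, -68)), -15418), 21183) = Add(Add(Add(122, 8432), -15418), 21183) = Add(Add(8554, -15418), 21183) = Add(-6864, 21183) = 14319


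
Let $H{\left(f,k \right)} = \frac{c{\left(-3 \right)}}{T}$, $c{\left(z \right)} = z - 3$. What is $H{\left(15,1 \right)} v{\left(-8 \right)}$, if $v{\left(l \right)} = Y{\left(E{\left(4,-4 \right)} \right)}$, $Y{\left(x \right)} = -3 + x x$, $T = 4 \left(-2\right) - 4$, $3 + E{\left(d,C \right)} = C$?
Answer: $23$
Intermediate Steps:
$E{\left(d,C \right)} = -3 + C$
$c{\left(z \right)} = -3 + z$
$T = -12$ ($T = -8 - 4 = -12$)
$H{\left(f,k \right)} = \frac{1}{2}$ ($H{\left(f,k \right)} = \frac{-3 - 3}{-12} = \left(-6\right) \left(- \frac{1}{12}\right) = \frac{1}{2}$)
$Y{\left(x \right)} = -3 + x^{2}$
$v{\left(l \right)} = 46$ ($v{\left(l \right)} = -3 + \left(-3 - 4\right)^{2} = -3 + \left(-7\right)^{2} = -3 + 49 = 46$)
$H{\left(15,1 \right)} v{\left(-8 \right)} = \frac{1}{2} \cdot 46 = 23$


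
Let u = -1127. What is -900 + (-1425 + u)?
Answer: -3452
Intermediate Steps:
-900 + (-1425 + u) = -900 + (-1425 - 1127) = -900 - 2552 = -3452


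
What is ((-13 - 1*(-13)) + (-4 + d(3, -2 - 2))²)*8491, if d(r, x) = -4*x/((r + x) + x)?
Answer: 11004336/25 ≈ 4.4017e+5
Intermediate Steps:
d(r, x) = -4*x/(r + 2*x)
((-13 - 1*(-13)) + (-4 + d(3, -2 - 2))²)*8491 = ((-13 - 1*(-13)) + (-4 - 4*(-2 - 2)/(3 + 2*(-2 - 2)))²)*8491 = ((-13 + 13) + (-4 - 4*(-4)/(3 + 2*(-4)))²)*8491 = (0 + (-4 - 4*(-4)/(3 - 8))²)*8491 = (0 + (-4 - 4*(-4)/(-5))²)*8491 = (0 + (-4 - 4*(-4)*(-⅕))²)*8491 = (0 + (-4 - 16/5)²)*8491 = (0 + (-36/5)²)*8491 = (0 + 1296/25)*8491 = (1296/25)*8491 = 11004336/25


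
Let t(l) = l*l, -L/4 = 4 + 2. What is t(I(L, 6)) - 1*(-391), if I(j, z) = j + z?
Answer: 715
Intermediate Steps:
L = -24 (L = -4*(4 + 2) = -4*6 = -24)
t(l) = l²
t(I(L, 6)) - 1*(-391) = (-24 + 6)² - 1*(-391) = (-18)² + 391 = 324 + 391 = 715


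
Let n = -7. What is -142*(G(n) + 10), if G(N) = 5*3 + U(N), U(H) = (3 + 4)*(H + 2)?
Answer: 1420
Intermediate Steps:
U(H) = 14 + 7*H (U(H) = 7*(2 + H) = 14 + 7*H)
G(N) = 29 + 7*N (G(N) = 5*3 + (14 + 7*N) = 15 + (14 + 7*N) = 29 + 7*N)
-142*(G(n) + 10) = -142*((29 + 7*(-7)) + 10) = -142*((29 - 49) + 10) = -142*(-20 + 10) = -142*(-10) = 1420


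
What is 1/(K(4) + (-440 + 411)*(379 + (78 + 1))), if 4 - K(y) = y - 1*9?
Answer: -1/13273 ≈ -7.5341e-5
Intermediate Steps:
K(y) = 13 - y (K(y) = 4 - (y - 1*9) = 4 - (y - 9) = 4 - (-9 + y) = 4 + (9 - y) = 13 - y)
1/(K(4) + (-440 + 411)*(379 + (78 + 1))) = 1/((13 - 1*4) + (-440 + 411)*(379 + (78 + 1))) = 1/((13 - 4) - 29*(379 + 79)) = 1/(9 - 29*458) = 1/(9 - 13282) = 1/(-13273) = -1/13273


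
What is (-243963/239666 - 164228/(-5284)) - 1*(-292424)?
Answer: 92590601089103/316598786 ≈ 2.9245e+5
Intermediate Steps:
(-243963/239666 - 164228/(-5284)) - 1*(-292424) = (-243963*1/239666 - 164228*(-1/5284)) + 292424 = (-243963/239666 + 41057/1321) + 292424 = 9517691839/316598786 + 292424 = 92590601089103/316598786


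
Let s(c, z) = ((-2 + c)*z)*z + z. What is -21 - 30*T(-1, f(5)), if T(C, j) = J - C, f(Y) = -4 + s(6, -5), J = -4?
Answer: 69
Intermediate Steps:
s(c, z) = z + z**2*(-2 + c) (s(c, z) = (z*(-2 + c))*z + z = z**2*(-2 + c) + z = z + z**2*(-2 + c))
f(Y) = 91 (f(Y) = -4 - 5*(1 - 2*(-5) + 6*(-5)) = -4 - 5*(1 + 10 - 30) = -4 - 5*(-19) = -4 + 95 = 91)
T(C, j) = -4 - C
-21 - 30*T(-1, f(5)) = -21 - 30*(-4 - 1*(-1)) = -21 - 30*(-4 + 1) = -21 - 30*(-3) = -21 + 90 = 69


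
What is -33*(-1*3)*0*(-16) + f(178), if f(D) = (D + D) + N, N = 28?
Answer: 384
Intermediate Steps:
f(D) = 28 + 2*D (f(D) = (D + D) + 28 = 2*D + 28 = 28 + 2*D)
-33*(-1*3)*0*(-16) + f(178) = -33*(-1*3)*0*(-16) + (28 + 2*178) = -(-99)*0*(-16) + (28 + 356) = -33*0*(-16) + 384 = 0*(-16) + 384 = 0 + 384 = 384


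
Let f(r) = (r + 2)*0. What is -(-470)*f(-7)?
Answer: 0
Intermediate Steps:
f(r) = 0 (f(r) = (2 + r)*0 = 0)
-(-470)*f(-7) = -(-470)*0 = -94*0 = 0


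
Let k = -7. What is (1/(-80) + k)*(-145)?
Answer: 16269/16 ≈ 1016.8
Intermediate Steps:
(1/(-80) + k)*(-145) = (1/(-80) - 7)*(-145) = (-1/80 - 7)*(-145) = -561/80*(-145) = 16269/16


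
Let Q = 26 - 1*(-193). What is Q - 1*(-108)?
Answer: 327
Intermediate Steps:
Q = 219 (Q = 26 + 193 = 219)
Q - 1*(-108) = 219 - 1*(-108) = 219 + 108 = 327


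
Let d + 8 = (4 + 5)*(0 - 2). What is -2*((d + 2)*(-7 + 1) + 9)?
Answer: -306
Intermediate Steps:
d = -26 (d = -8 + (4 + 5)*(0 - 2) = -8 + 9*(-2) = -8 - 18 = -26)
-2*((d + 2)*(-7 + 1) + 9) = -2*((-26 + 2)*(-7 + 1) + 9) = -2*(-24*(-6) + 9) = -2*(144 + 9) = -2*153 = -306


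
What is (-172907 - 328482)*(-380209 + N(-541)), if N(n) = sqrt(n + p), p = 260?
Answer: 190632610301 - 501389*I*sqrt(281) ≈ 1.9063e+11 - 8.4048e+6*I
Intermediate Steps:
N(n) = sqrt(260 + n) (N(n) = sqrt(n + 260) = sqrt(260 + n))
(-172907 - 328482)*(-380209 + N(-541)) = (-172907 - 328482)*(-380209 + sqrt(260 - 541)) = -501389*(-380209 + sqrt(-281)) = -501389*(-380209 + I*sqrt(281)) = 190632610301 - 501389*I*sqrt(281)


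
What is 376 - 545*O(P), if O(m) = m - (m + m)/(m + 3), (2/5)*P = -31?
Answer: 13036723/298 ≈ 43747.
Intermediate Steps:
P = -155/2 (P = (5/2)*(-31) = -155/2 ≈ -77.500)
O(m) = m - 2*m/(3 + m)
376 - 545*O(P) = 376 - (-84475)*(1 - 155/2)/(2*(3 - 155/2)) = 376 - (-84475)*(-153)/(2*(-149/2)*2) = 376 - (-84475)*(-2)*(-153)/(2*149*2) = 376 - 545*(-23715/298) = 376 + 12924675/298 = 13036723/298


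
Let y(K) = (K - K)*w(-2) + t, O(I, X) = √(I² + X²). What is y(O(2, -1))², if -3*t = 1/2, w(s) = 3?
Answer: 1/36 ≈ 0.027778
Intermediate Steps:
t = -⅙ (t = -⅓/2 = -⅓*½ = -⅙ ≈ -0.16667)
y(K) = -⅙ (y(K) = (K - K)*3 - ⅙ = 0*3 - ⅙ = 0 - ⅙ = -⅙)
y(O(2, -1))² = (-⅙)² = 1/36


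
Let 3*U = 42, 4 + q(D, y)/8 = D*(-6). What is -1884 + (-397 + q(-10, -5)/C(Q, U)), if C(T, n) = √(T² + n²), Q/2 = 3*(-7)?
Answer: -2281 + 16*√10/5 ≈ -2270.9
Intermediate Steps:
q(D, y) = -32 - 48*D (q(D, y) = -32 + 8*(D*(-6)) = -32 + 8*(-6*D) = -32 - 48*D)
U = 14 (U = (⅓)*42 = 14)
Q = -42 (Q = 2*(3*(-7)) = 2*(-21) = -42)
-1884 + (-397 + q(-10, -5)/C(Q, U)) = -1884 + (-397 + (-32 - 48*(-10))/(√((-42)² + 14²))) = -1884 + (-397 + (-32 + 480)/(√(1764 + 196))) = -1884 + (-397 + 448/(√1960)) = -1884 + (-397 + 448/((14*√10))) = -1884 + (-397 + 448*(√10/140)) = -1884 + (-397 + 16*√10/5) = -2281 + 16*√10/5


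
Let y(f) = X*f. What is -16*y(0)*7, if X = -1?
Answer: 0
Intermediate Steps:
y(f) = -f
-16*y(0)*7 = -(-16)*0*7 = -16*0*7 = 0*7 = 0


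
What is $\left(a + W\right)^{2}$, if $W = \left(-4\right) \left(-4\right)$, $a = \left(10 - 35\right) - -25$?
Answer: $256$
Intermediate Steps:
$a = 0$ ($a = -25 + 25 = 0$)
$W = 16$
$\left(a + W\right)^{2} = \left(0 + 16\right)^{2} = 16^{2} = 256$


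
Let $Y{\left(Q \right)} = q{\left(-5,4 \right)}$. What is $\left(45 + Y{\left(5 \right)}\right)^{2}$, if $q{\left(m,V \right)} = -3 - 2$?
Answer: $1600$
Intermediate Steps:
$q{\left(m,V \right)} = -5$
$Y{\left(Q \right)} = -5$
$\left(45 + Y{\left(5 \right)}\right)^{2} = \left(45 - 5\right)^{2} = 40^{2} = 1600$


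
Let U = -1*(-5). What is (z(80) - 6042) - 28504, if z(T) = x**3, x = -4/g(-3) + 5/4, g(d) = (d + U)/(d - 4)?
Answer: -1983963/64 ≈ -30999.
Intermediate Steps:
U = 5
g(d) = (5 + d)/(-4 + d) (g(d) = (d + 5)/(d - 4) = (5 + d)/(-4 + d))
x = 61/4 (x = -4*(-4 - 3)/(5 - 3) + 5/4 = -4/(2/(-7)) + 5*(1/4) = -4/((-1/7*2)) + 5/4 = -4/(-2/7) + 5/4 = -4*(-7/2) + 5/4 = 14 + 5/4 = 61/4 ≈ 15.250)
z(T) = 226981/64 (z(T) = (61/4)**3 = 226981/64)
(z(80) - 6042) - 28504 = (226981/64 - 6042) - 28504 = -159707/64 - 28504 = -1983963/64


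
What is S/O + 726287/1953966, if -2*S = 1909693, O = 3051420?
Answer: 116823027107/1987456977240 ≈ 0.058780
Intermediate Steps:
S = -1909693/2 (S = -1/2*1909693 = -1909693/2 ≈ -9.5485e+5)
S/O + 726287/1953966 = -1909693/2/3051420 + 726287/1953966 = -1909693/2*1/3051420 + 726287*(1/1953966) = -1909693/6102840 + 726287/1953966 = 116823027107/1987456977240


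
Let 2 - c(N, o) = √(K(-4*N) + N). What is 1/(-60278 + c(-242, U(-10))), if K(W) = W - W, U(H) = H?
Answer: I/(-60276*I + 11*√2) ≈ -1.659e-5 + 4.2817e-9*I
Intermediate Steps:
K(W) = 0
c(N, o) = 2 - √N (c(N, o) = 2 - √(0 + N) = 2 - √N)
1/(-60278 + c(-242, U(-10))) = 1/(-60278 + (2 - √(-242))) = 1/(-60278 + (2 - 11*I*√2)) = 1/(-60276 - 11*I*√2)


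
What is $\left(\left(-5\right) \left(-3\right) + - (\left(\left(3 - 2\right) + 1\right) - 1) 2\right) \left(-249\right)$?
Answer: $-3237$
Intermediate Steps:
$\left(\left(-5\right) \left(-3\right) + - (\left(\left(3 - 2\right) + 1\right) - 1) 2\right) \left(-249\right) = \left(15 + - (\left(\left(3 - 2\right) + 1\right) - 1) 2\right) \left(-249\right) = \left(15 + - (\left(1 + 1\right) - 1) 2\right) \left(-249\right) = \left(15 + - (2 - 1) 2\right) \left(-249\right) = \left(15 + \left(-1\right) 1 \cdot 2\right) \left(-249\right) = \left(15 - 2\right) \left(-249\right) = 13 \left(-249\right) = -3237$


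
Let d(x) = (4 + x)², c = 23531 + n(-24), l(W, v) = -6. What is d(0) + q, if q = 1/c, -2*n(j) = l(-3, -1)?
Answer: 376545/23534 ≈ 16.000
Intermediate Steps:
n(j) = 3 (n(j) = -½*(-6) = 3)
c = 23534 (c = 23531 + 3 = 23534)
q = 1/23534 ≈ 4.2492e-5
d(0) + q = (4 + 0)² + 1/23534 = 4² + 1/23534 = 16 + 1/23534 = 376545/23534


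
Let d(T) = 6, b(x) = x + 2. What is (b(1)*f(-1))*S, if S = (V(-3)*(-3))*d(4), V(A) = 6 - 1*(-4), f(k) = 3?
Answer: -1620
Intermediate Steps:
b(x) = 2 + x
V(A) = 10 (V(A) = 6 + 4 = 10)
S = -180 (S = (10*(-3))*6 = -30*6 = -180)
(b(1)*f(-1))*S = ((2 + 1)*3)*(-180) = (3*3)*(-180) = 9*(-180) = -1620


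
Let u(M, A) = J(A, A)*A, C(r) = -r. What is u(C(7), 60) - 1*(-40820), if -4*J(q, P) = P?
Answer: 39920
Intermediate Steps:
J(q, P) = -P/4
u(M, A) = -A²/4 (u(M, A) = (-A/4)*A = -A²/4)
u(C(7), 60) - 1*(-40820) = -¼*60² - 1*(-40820) = -¼*3600 + 40820 = -900 + 40820 = 39920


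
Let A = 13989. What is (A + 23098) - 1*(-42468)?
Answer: 79555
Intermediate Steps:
(A + 23098) - 1*(-42468) = (13989 + 23098) - 1*(-42468) = 37087 + 42468 = 79555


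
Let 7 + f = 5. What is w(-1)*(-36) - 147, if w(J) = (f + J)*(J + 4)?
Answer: 177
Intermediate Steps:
f = -2 (f = -7 + 5 = -2)
w(J) = (-2 + J)*(4 + J) (w(J) = (-2 + J)*(J + 4) = (-2 + J)*(4 + J))
w(-1)*(-36) - 147 = (-8 + (-1)**2 + 2*(-1))*(-36) - 147 = (-8 + 1 - 2)*(-36) - 147 = -9*(-36) - 147 = 324 - 147 = 177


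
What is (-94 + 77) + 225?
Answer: 208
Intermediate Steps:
(-94 + 77) + 225 = -17 + 225 = 208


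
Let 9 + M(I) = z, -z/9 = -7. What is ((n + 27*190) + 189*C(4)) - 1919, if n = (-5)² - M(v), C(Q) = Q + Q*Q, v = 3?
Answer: 6962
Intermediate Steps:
C(Q) = Q + Q²
z = 63 (z = -9*(-7) = 63)
M(I) = 54 (M(I) = -9 + 63 = 54)
n = -29 (n = (-5)² - 1*54 = 25 - 54 = -29)
((n + 27*190) + 189*C(4)) - 1919 = ((-29 + 27*190) + 189*(4*(1 + 4))) - 1919 = ((-29 + 5130) + 189*(4*5)) - 1919 = (5101 + 189*20) - 1919 = (5101 + 3780) - 1919 = 8881 - 1919 = 6962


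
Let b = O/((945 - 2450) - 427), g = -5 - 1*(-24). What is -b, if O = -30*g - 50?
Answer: -155/483 ≈ -0.32091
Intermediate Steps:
g = 19 (g = -5 + 24 = 19)
O = -620 (O = -30*19 - 50 = -570 - 50 = -620)
b = 155/483 (b = -620/((945 - 2450) - 427) = -620/(-1505 - 427) = -620/(-1932) = -620*(-1/1932) = 155/483 ≈ 0.32091)
-b = -1*155/483 = -155/483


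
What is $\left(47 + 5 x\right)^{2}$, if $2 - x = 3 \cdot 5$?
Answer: $324$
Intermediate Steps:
$x = -13$ ($x = 2 - 3 \cdot 5 = 2 - 15 = -13$)
$\left(47 + 5 x\right)^{2} = \left(47 + 5 \left(-13\right)\right)^{2} = \left(47 - 65\right)^{2} = \left(-18\right)^{2} = 324$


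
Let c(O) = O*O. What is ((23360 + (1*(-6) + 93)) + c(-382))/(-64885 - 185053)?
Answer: -169371/249938 ≈ -0.67765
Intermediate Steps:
c(O) = O²
((23360 + (1*(-6) + 93)) + c(-382))/(-64885 - 185053) = ((23360 + (1*(-6) + 93)) + (-382)²)/(-64885 - 185053) = ((23360 + (-6 + 93)) + 145924)/(-249938) = ((23360 + 87) + 145924)*(-1/249938) = (23447 + 145924)*(-1/249938) = 169371*(-1/249938) = -169371/249938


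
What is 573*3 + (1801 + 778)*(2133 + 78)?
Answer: 5703888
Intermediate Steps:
573*3 + (1801 + 778)*(2133 + 78) = 1719 + 2579*2211 = 1719 + 5702169 = 5703888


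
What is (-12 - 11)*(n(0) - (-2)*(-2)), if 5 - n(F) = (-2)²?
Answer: 69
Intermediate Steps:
n(F) = 1 (n(F) = 5 - 1*(-2)² = 5 - 1*4 = 5 - 4 = 1)
(-12 - 11)*(n(0) - (-2)*(-2)) = (-12 - 11)*(1 - (-2)*(-2)) = -23*(1 - 2*2) = -23*(1 - 4) = -23*(-3) = 69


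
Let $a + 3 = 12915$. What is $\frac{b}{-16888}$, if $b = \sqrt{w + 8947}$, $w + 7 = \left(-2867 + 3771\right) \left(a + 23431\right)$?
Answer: $- \frac{\sqrt{8215753}}{8444} \approx -0.33945$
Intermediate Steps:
$a = 12912$ ($a = -3 + 12915 = 12912$)
$w = 32854065$ ($w = -7 + \left(-2867 + 3771\right) \left(12912 + 23431\right) = -7 + 904 \cdot 36343 = -7 + 32854072 = 32854065$)
$b = 2 \sqrt{8215753}$ ($b = \sqrt{32854065 + 8947} = \sqrt{32863012} = 2 \sqrt{8215753} \approx 5732.6$)
$\frac{b}{-16888} = \frac{2 \sqrt{8215753}}{-16888} = 2 \sqrt{8215753} \left(- \frac{1}{16888}\right) = - \frac{\sqrt{8215753}}{8444}$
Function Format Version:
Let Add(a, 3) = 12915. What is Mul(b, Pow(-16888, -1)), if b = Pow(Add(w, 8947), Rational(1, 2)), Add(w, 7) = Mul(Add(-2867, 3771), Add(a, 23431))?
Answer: Mul(Rational(-1, 8444), Pow(8215753, Rational(1, 2))) ≈ -0.33945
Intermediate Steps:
a = 12912 (a = Add(-3, 12915) = 12912)
w = 32854065 (w = Add(-7, Mul(Add(-2867, 3771), Add(12912, 23431))) = Add(-7, Mul(904, 36343)) = Add(-7, 32854072) = 32854065)
b = Mul(2, Pow(8215753, Rational(1, 2))) (b = Pow(Add(32854065, 8947), Rational(1, 2)) = Pow(32863012, Rational(1, 2)) = Mul(2, Pow(8215753, Rational(1, 2))) ≈ 5732.6)
Mul(b, Pow(-16888, -1)) = Mul(Mul(2, Pow(8215753, Rational(1, 2))), Pow(-16888, -1)) = Mul(Mul(2, Pow(8215753, Rational(1, 2))), Rational(-1, 16888)) = Mul(Rational(-1, 8444), Pow(8215753, Rational(1, 2)))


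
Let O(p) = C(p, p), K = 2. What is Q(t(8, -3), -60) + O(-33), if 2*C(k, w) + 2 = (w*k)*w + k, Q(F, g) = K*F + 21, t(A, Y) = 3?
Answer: -17959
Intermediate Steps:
Q(F, g) = 21 + 2*F (Q(F, g) = 2*F + 21 = 21 + 2*F)
C(k, w) = -1 + k/2 + k*w²/2 (C(k, w) = -1 + ((w*k)*w + k)/2 = -1 + ((k*w)*w + k)/2 = -1 + (k*w² + k)/2 = -1 + (k + k*w²)/2 = -1 + (k/2 + k*w²/2) = -1 + k/2 + k*w²/2)
O(p) = -1 + p/2 + p³/2 (O(p) = -1 + p/2 + p*p²/2 = -1 + p/2 + p³/2)
Q(t(8, -3), -60) + O(-33) = (21 + 2*3) + (-1 + (½)*(-33) + (½)*(-33)³) = (21 + 6) + (-1 - 33/2 + (½)*(-35937)) = 27 + (-1 - 33/2 - 35937/2) = 27 - 17986 = -17959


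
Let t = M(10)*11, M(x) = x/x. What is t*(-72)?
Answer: -792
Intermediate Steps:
M(x) = 1
t = 11 (t = 1*11 = 11)
t*(-72) = 11*(-72) = -792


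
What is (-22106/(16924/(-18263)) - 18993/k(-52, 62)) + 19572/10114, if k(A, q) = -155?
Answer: 159051259336187/6632811770 ≈ 23979.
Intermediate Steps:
(-22106/(16924/(-18263)) - 18993/k(-52, 62)) + 19572/10114 = (-22106/(16924/(-18263)) - 18993/(-155)) + 19572/10114 = (-22106/(16924*(-1/18263)) - 18993*(-1/155)) + 19572*(1/10114) = (-22106/(-16924/18263) + 18993/155) + 9786/5057 = (-22106*(-18263/16924) + 18993/155) + 9786/5057 = (201860939/8462 + 18993/155) + 9786/5057 = 31449164311/1311610 + 9786/5057 = 159051259336187/6632811770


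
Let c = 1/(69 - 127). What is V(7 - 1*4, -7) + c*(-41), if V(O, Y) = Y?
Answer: -365/58 ≈ -6.2931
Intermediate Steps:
c = -1/58 (c = 1/(-58) = -1/58 ≈ -0.017241)
V(7 - 1*4, -7) + c*(-41) = -7 - 1/58*(-41) = -7 + 41/58 = -365/58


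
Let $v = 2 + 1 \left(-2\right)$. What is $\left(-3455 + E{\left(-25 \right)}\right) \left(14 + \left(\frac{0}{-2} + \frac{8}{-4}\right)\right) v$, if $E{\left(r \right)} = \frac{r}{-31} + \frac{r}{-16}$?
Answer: $0$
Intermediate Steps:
$E{\left(r \right)} = - \frac{47 r}{496}$ ($E{\left(r \right)} = r \left(- \frac{1}{31}\right) + r \left(- \frac{1}{16}\right) = - \frac{r}{31} - \frac{r}{16} = - \frac{47 r}{496}$)
$v = 0$ ($v = 2 - 2 = 0$)
$\left(-3455 + E{\left(-25 \right)}\right) \left(14 + \left(\frac{0}{-2} + \frac{8}{-4}\right)\right) v = \left(-3455 - - \frac{1175}{496}\right) \left(14 + \left(\frac{0}{-2} + \frac{8}{-4}\right)\right) 0 = \left(-3455 + \frac{1175}{496}\right) \left(14 + \left(0 \left(- \frac{1}{2}\right) + 8 \left(- \frac{1}{4}\right)\right)\right) 0 = - \frac{1712505 \left(14 + \left(0 - 2\right)\right) 0}{496} = - \frac{1712505 \left(14 - 2\right) 0}{496} = - \frac{1712505 \cdot 12 \cdot 0}{496} = \left(- \frac{1712505}{496}\right) 0 = 0$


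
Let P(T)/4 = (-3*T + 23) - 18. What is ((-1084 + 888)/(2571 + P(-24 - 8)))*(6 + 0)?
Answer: -168/425 ≈ -0.39529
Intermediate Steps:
P(T) = 20 - 12*T (P(T) = 4*((-3*T + 23) - 18) = 4*((23 - 3*T) - 18) = 4*(5 - 3*T) = 20 - 12*T)
((-1084 + 888)/(2571 + P(-24 - 8)))*(6 + 0) = ((-1084 + 888)/(2571 + (20 - 12*(-24 - 8))))*(6 + 0) = -196/(2571 + (20 - 12*(-32)))*6 = -196/(2571 + (20 + 384))*6 = -196/(2571 + 404)*6 = -196/2975*6 = -196*1/2975*6 = -28/425*6 = -168/425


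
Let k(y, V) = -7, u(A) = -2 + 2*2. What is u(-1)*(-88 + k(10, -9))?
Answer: -190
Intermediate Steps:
u(A) = 2 (u(A) = -2 + 4 = 2)
u(-1)*(-88 + k(10, -9)) = 2*(-88 - 7) = 2*(-95) = -190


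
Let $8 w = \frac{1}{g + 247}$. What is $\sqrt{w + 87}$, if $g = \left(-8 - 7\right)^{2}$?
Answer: $\frac{\sqrt{19382267}}{472} \approx 9.3274$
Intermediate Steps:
$g = 225$ ($g = \left(-15\right)^{2} = 225$)
$w = \frac{1}{3776}$ ($w = \frac{1}{8 \left(225 + 247\right)} = \frac{1}{8 \cdot 472} = \frac{1}{8} \cdot \frac{1}{472} = \frac{1}{3776} \approx 0.00026483$)
$\sqrt{w + 87} = \sqrt{\frac{1}{3776} + 87} = \sqrt{\frac{328513}{3776}} = \frac{\sqrt{19382267}}{472}$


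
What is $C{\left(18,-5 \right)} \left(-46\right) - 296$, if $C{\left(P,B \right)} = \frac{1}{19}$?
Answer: $- \frac{5670}{19} \approx -298.42$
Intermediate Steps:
$C{\left(P,B \right)} = \frac{1}{19}$
$C{\left(18,-5 \right)} \left(-46\right) - 296 = \frac{1}{19} \left(-46\right) - 296 = - \frac{46}{19} - 296 = - \frac{5670}{19}$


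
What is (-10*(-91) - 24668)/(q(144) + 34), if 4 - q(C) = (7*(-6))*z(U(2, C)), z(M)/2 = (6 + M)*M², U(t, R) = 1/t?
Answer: -47516/349 ≈ -136.15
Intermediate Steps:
z(M) = 2*M²*(6 + M) (z(M) = 2*((6 + M)*M²) = 2*(M²*(6 + M)) = 2*M²*(6 + M))
q(C) = 281/2 (q(C) = 4 - 7*(-6)*2*(1/2)²*(6 + 1/2) = 4 - (-42)*2*(½)²*(6 + ½) = 4 - (-42)*2*(¼)*(13/2) = 4 - (-42)*13/4 = 4 - 1*(-273/2) = 4 + 273/2 = 281/2)
(-10*(-91) - 24668)/(q(144) + 34) = (-10*(-91) - 24668)/(281/2 + 34) = (910 - 24668)/(349/2) = -23758*2/349 = -47516/349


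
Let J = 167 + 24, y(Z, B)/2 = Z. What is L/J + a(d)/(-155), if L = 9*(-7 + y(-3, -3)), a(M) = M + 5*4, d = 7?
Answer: -23292/29605 ≈ -0.78676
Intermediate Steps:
y(Z, B) = 2*Z
a(M) = 20 + M (a(M) = M + 20 = 20 + M)
L = -117 (L = 9*(-7 + 2*(-3)) = 9*(-7 - 6) = 9*(-13) = -117)
J = 191
L/J + a(d)/(-155) = -117/191 + (20 + 7)/(-155) = -117*1/191 + 27*(-1/155) = -117/191 - 27/155 = -23292/29605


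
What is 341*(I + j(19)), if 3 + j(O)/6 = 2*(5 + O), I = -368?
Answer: -33418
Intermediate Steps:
j(O) = 42 + 12*O (j(O) = -18 + 6*(2*(5 + O)) = -18 + 6*(10 + 2*O) = -18 + (60 + 12*O) = 42 + 12*O)
341*(I + j(19)) = 341*(-368 + (42 + 12*19)) = 341*(-368 + (42 + 228)) = 341*(-368 + 270) = 341*(-98) = -33418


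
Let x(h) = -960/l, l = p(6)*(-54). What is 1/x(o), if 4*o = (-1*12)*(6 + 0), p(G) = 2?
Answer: 9/80 ≈ 0.11250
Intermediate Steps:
l = -108 (l = 2*(-54) = -108)
o = -18 (o = ((-1*12)*(6 + 0))/4 = (-12*6)/4 = (1/4)*(-72) = -18)
x(h) = 80/9 (x(h) = -960/(-108) = -960*(-1/108) = 80/9)
1/x(o) = 1/(80/9) = 9/80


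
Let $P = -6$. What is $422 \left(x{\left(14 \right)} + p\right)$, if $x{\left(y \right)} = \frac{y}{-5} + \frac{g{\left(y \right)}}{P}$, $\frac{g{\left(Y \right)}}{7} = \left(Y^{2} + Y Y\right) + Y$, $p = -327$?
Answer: $- \frac{5085944}{15} \approx -3.3906 \cdot 10^{5}$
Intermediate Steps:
$g{\left(Y \right)} = 7 Y + 14 Y^{2}$ ($g{\left(Y \right)} = 7 \left(\left(Y^{2} + Y Y\right) + Y\right) = 7 \left(\left(Y^{2} + Y^{2}\right) + Y\right) = 7 \left(2 Y^{2} + Y\right) = 7 \left(Y + 2 Y^{2}\right) = 7 Y + 14 Y^{2}$)
$x{\left(y \right)} = - \frac{y}{5} - \frac{7 y \left(1 + 2 y\right)}{6}$ ($x{\left(y \right)} = \frac{y}{-5} + \frac{7 y \left(1 + 2 y\right)}{-6} = y \left(- \frac{1}{5}\right) + 7 y \left(1 + 2 y\right) \left(- \frac{1}{6}\right) = - \frac{y}{5} - \frac{7 y \left(1 + 2 y\right)}{6}$)
$422 \left(x{\left(14 \right)} + p\right) = 422 \left(\frac{1}{30} \cdot 14 \left(-41 - 980\right) - 327\right) = 422 \left(\frac{1}{30} \cdot 14 \left(-1021\right) - 327\right) = 422 \left(- \frac{7147}{15} - 327\right) = 422 \left(- \frac{12052}{15}\right) = - \frac{5085944}{15}$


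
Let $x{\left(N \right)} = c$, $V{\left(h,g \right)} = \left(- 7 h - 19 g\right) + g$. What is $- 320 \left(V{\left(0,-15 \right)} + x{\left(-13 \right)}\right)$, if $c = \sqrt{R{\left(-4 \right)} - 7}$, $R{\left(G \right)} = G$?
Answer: $-86400 - 320 i \sqrt{11} \approx -86400.0 - 1061.3 i$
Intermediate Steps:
$V{\left(h,g \right)} = - 18 g - 7 h$ ($V{\left(h,g \right)} = \left(- 19 g - 7 h\right) + g = - 18 g - 7 h$)
$c = i \sqrt{11}$ ($c = \sqrt{-4 - 7} = \sqrt{-11} = i \sqrt{11} \approx 3.3166 i$)
$x{\left(N \right)} = i \sqrt{11}$
$- 320 \left(V{\left(0,-15 \right)} + x{\left(-13 \right)}\right) = - 320 \left(\left(\left(-18\right) \left(-15\right) - 0\right) + i \sqrt{11}\right) = - 320 \left(\left(270 + 0\right) + i \sqrt{11}\right) = - 320 \left(270 + i \sqrt{11}\right) = -86400 - 320 i \sqrt{11}$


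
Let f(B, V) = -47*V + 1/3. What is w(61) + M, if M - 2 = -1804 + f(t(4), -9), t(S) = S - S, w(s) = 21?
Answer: -4073/3 ≈ -1357.7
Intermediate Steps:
t(S) = 0
f(B, V) = 1/3 - 47*V (f(B, V) = -47*V + 1/3 = 1/3 - 47*V)
M = -4136/3 (M = 2 + (-1804 + (1/3 - 47*(-9))) = 2 + (-1804 + (1/3 + 423)) = 2 + (-1804 + 1270/3) = 2 - 4142/3 = -4136/3 ≈ -1378.7)
w(61) + M = 21 - 4136/3 = -4073/3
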